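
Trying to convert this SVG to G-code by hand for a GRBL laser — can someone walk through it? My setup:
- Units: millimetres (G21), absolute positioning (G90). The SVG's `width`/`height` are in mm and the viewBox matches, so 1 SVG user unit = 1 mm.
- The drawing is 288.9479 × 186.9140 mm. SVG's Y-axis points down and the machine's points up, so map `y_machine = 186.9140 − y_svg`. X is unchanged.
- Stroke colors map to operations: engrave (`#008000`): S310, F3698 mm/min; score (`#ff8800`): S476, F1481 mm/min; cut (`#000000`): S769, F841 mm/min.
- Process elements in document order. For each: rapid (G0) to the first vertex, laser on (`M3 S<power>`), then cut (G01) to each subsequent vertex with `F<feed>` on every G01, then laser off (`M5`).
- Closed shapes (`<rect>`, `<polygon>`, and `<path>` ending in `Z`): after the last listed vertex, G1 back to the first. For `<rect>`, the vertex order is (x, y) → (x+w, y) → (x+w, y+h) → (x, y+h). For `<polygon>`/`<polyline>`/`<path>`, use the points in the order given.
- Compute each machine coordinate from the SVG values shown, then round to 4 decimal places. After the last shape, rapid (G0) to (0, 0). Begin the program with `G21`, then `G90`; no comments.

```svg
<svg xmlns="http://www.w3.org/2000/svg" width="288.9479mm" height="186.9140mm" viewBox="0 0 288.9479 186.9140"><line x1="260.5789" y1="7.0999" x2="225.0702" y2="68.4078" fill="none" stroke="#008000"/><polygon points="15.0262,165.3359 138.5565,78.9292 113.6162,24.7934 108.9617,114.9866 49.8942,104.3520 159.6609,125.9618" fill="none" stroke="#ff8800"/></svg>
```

viewBox `0 0 288.9479 186.9140` with mm width/height → 1 unit = 1 mm. Flip: y_m = 186.9140 − y_svg.

**Shape 1** — `<line>` line segment, stroke `#008000` → engrave (S310, F3698). Machine vertices: (260.5789,179.8141) → (225.0702,118.5062). Open path.

**Shape 2** — `<polygon>` closed polygon, stroke `#ff8800` → score (S476, F1481). Machine vertices: (15.0262,21.5781) → (138.5565,107.9848) → (113.6162,162.1206) → (108.9617,71.9274) → (49.8942,82.5620) → (159.6609,60.9522) → (15.0262,21.5781). Closed: final G1 returns to the first vertex.

G21
G90
G0 X260.5789 Y179.8141
M3 S310
G01 X225.0702 Y118.5062 F3698
M5
G0 X15.0262 Y21.5781
M3 S476
G01 X138.5565 Y107.9848 F1481
G01 X113.6162 Y162.1206 F1481
G01 X108.9617 Y71.9274 F1481
G01 X49.8942 Y82.5620 F1481
G01 X159.6609 Y60.9522 F1481
G01 X15.0262 Y21.5781 F1481
M5
G0 X0.0000 Y0.0000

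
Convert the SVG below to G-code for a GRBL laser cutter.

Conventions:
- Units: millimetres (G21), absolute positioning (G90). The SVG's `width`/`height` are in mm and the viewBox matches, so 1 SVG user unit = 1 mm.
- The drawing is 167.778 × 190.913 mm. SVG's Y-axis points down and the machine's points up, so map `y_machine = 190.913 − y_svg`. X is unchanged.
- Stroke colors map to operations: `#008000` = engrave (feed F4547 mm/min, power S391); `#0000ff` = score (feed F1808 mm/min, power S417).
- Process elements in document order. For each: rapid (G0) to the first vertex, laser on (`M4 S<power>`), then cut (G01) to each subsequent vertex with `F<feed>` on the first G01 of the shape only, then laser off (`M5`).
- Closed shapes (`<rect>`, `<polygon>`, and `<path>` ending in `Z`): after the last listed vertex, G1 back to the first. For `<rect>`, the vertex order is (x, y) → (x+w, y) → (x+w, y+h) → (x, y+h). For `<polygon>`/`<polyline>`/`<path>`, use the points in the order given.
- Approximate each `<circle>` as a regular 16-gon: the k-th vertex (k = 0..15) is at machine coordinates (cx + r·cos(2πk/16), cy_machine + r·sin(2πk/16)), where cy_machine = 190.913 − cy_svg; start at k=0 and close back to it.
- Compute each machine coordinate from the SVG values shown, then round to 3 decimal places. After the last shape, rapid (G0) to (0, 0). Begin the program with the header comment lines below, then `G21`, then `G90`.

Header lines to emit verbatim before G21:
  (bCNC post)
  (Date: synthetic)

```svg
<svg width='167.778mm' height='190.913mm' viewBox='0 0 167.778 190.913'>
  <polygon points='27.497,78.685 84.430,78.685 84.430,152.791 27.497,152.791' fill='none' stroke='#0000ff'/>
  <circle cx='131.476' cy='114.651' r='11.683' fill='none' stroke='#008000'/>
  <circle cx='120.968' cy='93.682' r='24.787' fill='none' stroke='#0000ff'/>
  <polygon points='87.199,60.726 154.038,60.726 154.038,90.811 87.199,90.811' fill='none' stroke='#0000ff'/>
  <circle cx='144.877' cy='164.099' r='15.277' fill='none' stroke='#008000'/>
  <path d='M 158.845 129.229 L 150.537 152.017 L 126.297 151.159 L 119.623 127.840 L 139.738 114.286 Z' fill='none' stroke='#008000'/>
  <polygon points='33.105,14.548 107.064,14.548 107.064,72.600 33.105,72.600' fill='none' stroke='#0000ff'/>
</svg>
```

Since the viewBox matches the mm dimensions, user units are millimetres directly. The only transform is the Y-flip y_m = 190.913 − y_svg.

Shape 1 is a rectangle drawn with `<polygon>`. Its stroke #0000ff means score at S417, F1808. After flipping Y the toolpath is (27.497,112.228) → (84.430,112.228) → (84.430,38.122) → (27.497,38.122) → (27.497,112.228), returning to the start.

Shape 2 is a circle drawn with `<circle>`. Its stroke #008000 means engrave at S391, F4547. After flipping Y the toolpath is (143.159,76.262) → (142.270,80.733) → (139.737,84.523) → (135.947,87.056) → (131.476,87.945) → (127.005,87.056) → (123.215,84.523) → (120.682,80.733) → (119.793,76.262) → (120.682,71.791) → (123.215,68.001) → (127.005,65.468) → (131.476,64.579) → (135.947,65.468) → (139.737,68.001) → (142.270,71.791) → (143.159,76.262), returning to the start.

Shape 3 is a circle drawn with `<circle>`. Its stroke #0000ff means score at S417, F1808. After flipping Y the toolpath is (145.755,97.231) → (143.868,106.717) → (138.495,114.758) → (130.454,120.131) → (120.968,122.018) → (111.482,120.131) → (103.441,114.758) → (98.068,106.717) → (96.181,97.231) → (98.068,87.745) → (103.441,79.704) → (111.482,74.331) → (120.968,72.444) → (130.454,74.331) → (138.495,79.704) → (143.868,87.745) → (145.755,97.231), returning to the start.

Shape 4 is a rectangle drawn with `<polygon>`. Its stroke #0000ff means score at S417, F1808. After flipping Y the toolpath is (87.199,130.187) → (154.038,130.187) → (154.038,100.102) → (87.199,100.102) → (87.199,130.187), returning to the start.

Shape 5 is a circle drawn with `<circle>`. Its stroke #008000 means engrave at S391, F4547. After flipping Y the toolpath is (160.154,26.814) → (158.991,32.660) → (155.679,37.616) → (150.723,40.928) → (144.877,42.091) → (139.031,40.928) → (134.075,37.616) → (130.763,32.660) → (129.600,26.814) → (130.763,20.968) → (134.075,16.012) → (139.031,12.700) → (144.877,11.537) → (150.723,12.700) → (155.679,16.012) → (158.991,20.968) → (160.154,26.814), returning to the start.

Shape 6 is a regular polygon drawn with `<path>`. Its stroke #008000 means engrave at S391, F4547. After flipping Y the toolpath is (158.845,61.684) → (150.537,38.896) → (126.297,39.754) → (119.623,63.073) → (139.738,76.627) → (158.845,61.684), returning to the start.

Shape 7 is a rectangle drawn with `<polygon>`. Its stroke #0000ff means score at S417, F1808. After flipping Y the toolpath is (33.105,176.365) → (107.064,176.365) → (107.064,118.313) → (33.105,118.313) → (33.105,176.365), returning to the start.

(bCNC post)
(Date: synthetic)
G21
G90
G0 X27.497 Y112.228
M4 S417
G01 X84.430 Y112.228 F1808
G01 X84.430 Y38.122
G01 X27.497 Y38.122
G01 X27.497 Y112.228
M5
G0 X143.159 Y76.262
M4 S391
G01 X142.270 Y80.733 F4547
G01 X139.737 Y84.523
G01 X135.947 Y87.056
G01 X131.476 Y87.945
G01 X127.005 Y87.056
G01 X123.215 Y84.523
G01 X120.682 Y80.733
G01 X119.793 Y76.262
G01 X120.682 Y71.791
G01 X123.215 Y68.001
G01 X127.005 Y65.468
G01 X131.476 Y64.579
G01 X135.947 Y65.468
G01 X139.737 Y68.001
G01 X142.270 Y71.791
G01 X143.159 Y76.262
M5
G0 X145.755 Y97.231
M4 S417
G01 X143.868 Y106.717 F1808
G01 X138.495 Y114.758
G01 X130.454 Y120.131
G01 X120.968 Y122.018
G01 X111.482 Y120.131
G01 X103.441 Y114.758
G01 X98.068 Y106.717
G01 X96.181 Y97.231
G01 X98.068 Y87.745
G01 X103.441 Y79.704
G01 X111.482 Y74.331
G01 X120.968 Y72.444
G01 X130.454 Y74.331
G01 X138.495 Y79.704
G01 X143.868 Y87.745
G01 X145.755 Y97.231
M5
G0 X87.199 Y130.187
M4 S417
G01 X154.038 Y130.187 F1808
G01 X154.038 Y100.102
G01 X87.199 Y100.102
G01 X87.199 Y130.187
M5
G0 X160.154 Y26.814
M4 S391
G01 X158.991 Y32.660 F4547
G01 X155.679 Y37.616
G01 X150.723 Y40.928
G01 X144.877 Y42.091
G01 X139.031 Y40.928
G01 X134.075 Y37.616
G01 X130.763 Y32.660
G01 X129.600 Y26.814
G01 X130.763 Y20.968
G01 X134.075 Y16.012
G01 X139.031 Y12.700
G01 X144.877 Y11.537
G01 X150.723 Y12.700
G01 X155.679 Y16.012
G01 X158.991 Y20.968
G01 X160.154 Y26.814
M5
G0 X158.845 Y61.684
M4 S391
G01 X150.537 Y38.896 F4547
G01 X126.297 Y39.754
G01 X119.623 Y63.073
G01 X139.738 Y76.627
G01 X158.845 Y61.684
M5
G0 X33.105 Y176.365
M4 S417
G01 X107.064 Y176.365 F1808
G01 X107.064 Y118.313
G01 X33.105 Y118.313
G01 X33.105 Y176.365
M5
G0 X0.000 Y0.000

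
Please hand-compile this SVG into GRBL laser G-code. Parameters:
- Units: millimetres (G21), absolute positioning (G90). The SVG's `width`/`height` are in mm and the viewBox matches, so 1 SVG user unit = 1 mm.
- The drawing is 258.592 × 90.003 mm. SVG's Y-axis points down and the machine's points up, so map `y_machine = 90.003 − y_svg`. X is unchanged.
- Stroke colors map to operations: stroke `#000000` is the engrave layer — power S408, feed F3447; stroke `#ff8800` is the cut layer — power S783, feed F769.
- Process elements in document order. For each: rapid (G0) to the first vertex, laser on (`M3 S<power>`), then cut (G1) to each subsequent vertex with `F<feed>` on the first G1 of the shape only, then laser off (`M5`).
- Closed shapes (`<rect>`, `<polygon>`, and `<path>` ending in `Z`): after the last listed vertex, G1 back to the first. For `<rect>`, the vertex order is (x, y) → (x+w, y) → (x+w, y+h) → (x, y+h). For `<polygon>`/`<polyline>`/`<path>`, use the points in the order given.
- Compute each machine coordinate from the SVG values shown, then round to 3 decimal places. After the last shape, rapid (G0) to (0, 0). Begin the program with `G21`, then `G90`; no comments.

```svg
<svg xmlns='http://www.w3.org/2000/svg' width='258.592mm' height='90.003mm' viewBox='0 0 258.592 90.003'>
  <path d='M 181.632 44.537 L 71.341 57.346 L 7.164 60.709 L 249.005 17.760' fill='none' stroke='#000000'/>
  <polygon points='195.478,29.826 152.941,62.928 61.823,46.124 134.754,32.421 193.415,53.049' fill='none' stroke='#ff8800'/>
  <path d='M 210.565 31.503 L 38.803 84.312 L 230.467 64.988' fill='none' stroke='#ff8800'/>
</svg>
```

Since the viewBox matches the mm dimensions, user units are millimetres directly. The only transform is the Y-flip y_m = 90.003 − y_svg.

Shape 1 is a open polyline drawn with `<path>`. Its stroke #000000 means engrave at S408, F3447. After flipping Y the toolpath is (181.632,45.466) → (71.341,32.657) → (7.164,29.294) → (249.005,72.243).

Shape 2 is a closed polygon drawn with `<polygon>`. Its stroke #ff8800 means cut at S783, F769. After flipping Y the toolpath is (195.478,60.177) → (152.941,27.075) → (61.823,43.879) → (134.754,57.582) → (193.415,36.954) → (195.478,60.177), returning to the start.

Shape 3 is a open polyline drawn with `<path>`. Its stroke #ff8800 means cut at S783, F769. After flipping Y the toolpath is (210.565,58.500) → (38.803,5.691) → (230.467,25.015).

G21
G90
G0 X181.632 Y45.466
M3 S408
G1 X71.341 Y32.657 F3447
G1 X7.164 Y29.294
G1 X249.005 Y72.243
M5
G0 X195.478 Y60.177
M3 S783
G1 X152.941 Y27.075 F769
G1 X61.823 Y43.879
G1 X134.754 Y57.582
G1 X193.415 Y36.954
G1 X195.478 Y60.177
M5
G0 X210.565 Y58.500
M3 S783
G1 X38.803 Y5.691 F769
G1 X230.467 Y25.015
M5
G0 X0.000 Y0.000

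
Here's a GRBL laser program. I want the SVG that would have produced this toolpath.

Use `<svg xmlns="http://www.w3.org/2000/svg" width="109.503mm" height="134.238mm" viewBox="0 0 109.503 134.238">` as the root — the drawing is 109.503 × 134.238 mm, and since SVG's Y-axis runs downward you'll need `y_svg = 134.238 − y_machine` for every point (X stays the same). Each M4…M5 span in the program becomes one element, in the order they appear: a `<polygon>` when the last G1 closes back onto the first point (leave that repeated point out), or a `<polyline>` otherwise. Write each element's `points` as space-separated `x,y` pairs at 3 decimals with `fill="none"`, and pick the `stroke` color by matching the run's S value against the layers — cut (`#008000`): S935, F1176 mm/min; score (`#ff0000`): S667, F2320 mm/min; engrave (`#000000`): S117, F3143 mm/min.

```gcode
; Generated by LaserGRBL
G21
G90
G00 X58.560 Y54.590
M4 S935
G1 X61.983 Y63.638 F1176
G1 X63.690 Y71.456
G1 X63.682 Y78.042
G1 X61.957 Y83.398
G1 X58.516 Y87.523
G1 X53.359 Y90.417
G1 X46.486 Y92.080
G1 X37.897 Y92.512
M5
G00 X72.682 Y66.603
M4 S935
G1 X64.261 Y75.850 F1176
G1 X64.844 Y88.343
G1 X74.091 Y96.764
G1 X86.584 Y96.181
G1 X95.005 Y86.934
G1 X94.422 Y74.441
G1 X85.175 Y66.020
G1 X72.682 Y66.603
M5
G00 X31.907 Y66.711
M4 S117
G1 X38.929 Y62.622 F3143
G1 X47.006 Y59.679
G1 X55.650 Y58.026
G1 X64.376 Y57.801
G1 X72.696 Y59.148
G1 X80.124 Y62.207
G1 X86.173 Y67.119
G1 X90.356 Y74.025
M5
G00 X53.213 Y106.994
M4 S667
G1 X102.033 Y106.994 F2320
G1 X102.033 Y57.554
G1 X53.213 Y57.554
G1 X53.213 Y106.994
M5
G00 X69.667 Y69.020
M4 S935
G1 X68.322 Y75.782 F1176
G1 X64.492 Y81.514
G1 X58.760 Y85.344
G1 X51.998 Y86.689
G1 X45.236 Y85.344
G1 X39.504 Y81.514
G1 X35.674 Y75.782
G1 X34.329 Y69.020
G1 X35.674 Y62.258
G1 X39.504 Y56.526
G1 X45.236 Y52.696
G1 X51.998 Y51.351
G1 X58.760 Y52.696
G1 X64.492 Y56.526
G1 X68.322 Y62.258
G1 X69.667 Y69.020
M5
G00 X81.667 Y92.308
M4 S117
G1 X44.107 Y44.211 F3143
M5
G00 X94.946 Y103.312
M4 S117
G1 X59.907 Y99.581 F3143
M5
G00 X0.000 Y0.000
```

<svg xmlns="http://www.w3.org/2000/svg" width="109.503mm" height="134.238mm" viewBox="0 0 109.503 134.238">
  <polyline points="58.560,79.648 61.983,70.600 63.690,62.782 63.682,56.196 61.957,50.840 58.516,46.715 53.359,43.821 46.486,42.158 37.897,41.726" fill="none" stroke="#008000"/>
  <polygon points="72.682,67.635 64.261,58.388 64.844,45.895 74.091,37.474 86.584,38.057 95.005,47.304 94.422,59.797 85.175,68.218" fill="none" stroke="#008000"/>
  <polyline points="31.907,67.527 38.929,71.616 47.006,74.559 55.650,76.212 64.376,76.437 72.696,75.090 80.124,72.031 86.173,67.119 90.356,60.213" fill="none" stroke="#000000"/>
  <polygon points="53.213,27.244 102.033,27.244 102.033,76.684 53.213,76.684" fill="none" stroke="#ff0000"/>
  <polygon points="69.667,65.218 68.322,58.456 64.492,52.724 58.760,48.894 51.998,47.549 45.236,48.894 39.504,52.724 35.674,58.456 34.329,65.218 35.674,71.980 39.504,77.712 45.236,81.542 51.998,82.887 58.760,81.542 64.492,77.712 68.322,71.980" fill="none" stroke="#008000"/>
  <polyline points="81.667,41.930 44.107,90.027" fill="none" stroke="#000000"/>
  <polyline points="94.946,30.926 59.907,34.657" fill="none" stroke="#000000"/>
</svg>

y_svg = 134.238 − y_m.

[1] S935→`#008000` (cut); open run; points: 58.560,79.648 61.983,70.600 63.690,62.782 63.682,56.196 61.957,50.840 58.516,46.715 53.359,43.821 46.486,42.158 37.897,41.726

[2] S935→`#008000` (cut); closed run; points: 72.682,67.635 64.261,58.388 64.844,45.895 74.091,37.474 86.584,38.057 95.005,47.304 94.422,59.797 85.175,68.218

[3] S117→`#000000` (engrave); open run; points: 31.907,67.527 38.929,71.616 47.006,74.559 55.650,76.212 64.376,76.437 72.696,75.090 80.124,72.031 86.173,67.119 90.356,60.213

[4] S667→`#ff0000` (score); closed run; points: 53.213,27.244 102.033,27.244 102.033,76.684 53.213,76.684

[5] S935→`#008000` (cut); closed run; points: 69.667,65.218 68.322,58.456 64.492,52.724 58.760,48.894 51.998,47.549 45.236,48.894 39.504,52.724 35.674,58.456 34.329,65.218 35.674,71.980 39.504,77.712 45.236,81.542 51.998,82.887 58.760,81.542 64.492,77.712 68.322,71.980

[6] S117→`#000000` (engrave); open run; points: 81.667,41.930 44.107,90.027

[7] S117→`#000000` (engrave); open run; points: 94.946,30.926 59.907,34.657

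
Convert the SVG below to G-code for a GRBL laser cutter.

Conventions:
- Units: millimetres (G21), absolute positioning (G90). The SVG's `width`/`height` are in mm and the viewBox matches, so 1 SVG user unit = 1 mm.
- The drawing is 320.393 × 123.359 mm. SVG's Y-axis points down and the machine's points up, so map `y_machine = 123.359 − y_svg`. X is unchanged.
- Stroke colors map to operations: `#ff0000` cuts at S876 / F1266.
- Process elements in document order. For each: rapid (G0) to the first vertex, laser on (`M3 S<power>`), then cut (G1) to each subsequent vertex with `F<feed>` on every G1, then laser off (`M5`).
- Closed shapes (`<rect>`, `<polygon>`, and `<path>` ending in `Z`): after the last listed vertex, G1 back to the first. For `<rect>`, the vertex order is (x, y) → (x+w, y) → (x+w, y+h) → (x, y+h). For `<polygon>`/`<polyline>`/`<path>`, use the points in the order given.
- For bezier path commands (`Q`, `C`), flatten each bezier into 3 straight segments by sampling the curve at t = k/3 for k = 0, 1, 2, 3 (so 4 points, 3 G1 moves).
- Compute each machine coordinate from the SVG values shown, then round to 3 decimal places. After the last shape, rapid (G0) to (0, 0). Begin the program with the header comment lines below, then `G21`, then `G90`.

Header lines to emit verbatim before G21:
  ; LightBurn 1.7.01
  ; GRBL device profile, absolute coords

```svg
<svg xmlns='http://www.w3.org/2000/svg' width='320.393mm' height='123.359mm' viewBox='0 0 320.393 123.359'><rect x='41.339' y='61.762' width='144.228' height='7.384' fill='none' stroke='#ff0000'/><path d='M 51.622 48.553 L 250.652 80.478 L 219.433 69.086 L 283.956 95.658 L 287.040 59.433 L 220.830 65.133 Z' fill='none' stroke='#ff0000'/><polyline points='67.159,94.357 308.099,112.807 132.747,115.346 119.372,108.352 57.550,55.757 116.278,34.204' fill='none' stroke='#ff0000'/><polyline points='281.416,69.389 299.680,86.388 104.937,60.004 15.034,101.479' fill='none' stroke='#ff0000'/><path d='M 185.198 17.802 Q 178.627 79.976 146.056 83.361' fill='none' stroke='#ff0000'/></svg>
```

1 u = 1 mm; y_m = 123.359 − y.

[1] `<rect>` rectangle, #ff0000→cut S876 F1266: (41.339,61.597) → (185.567,61.597) → (185.567,54.213) → (41.339,54.213) → (41.339,61.597) (closed)

[2] `<path>` closed polygon, #ff0000→cut S876 F1266: (51.622,74.806) → (250.652,42.881) → (219.433,54.273) → (283.956,27.701) → (287.040,63.926) → (220.830,58.226) → (51.622,74.806) (closed)

[3] `<polyline>` open polyline, #ff0000→cut S876 F1266: (67.159,29.002) → (308.099,10.552) → (132.747,8.013) → (119.372,15.007) → (57.550,67.602) → (116.278,89.155)

[4] `<polyline>` open polyline, #ff0000→cut S876 F1266: (281.416,53.970) → (299.680,36.971) → (104.937,63.355) → (15.034,21.880)

[5] `<path>` quadratic bezier, #ff0000→cut S876 F1266: (185.198,105.557) → (177.928,70.640) → (164.881,48.787) → (146.056,39.998)

; LightBurn 1.7.01
; GRBL device profile, absolute coords
G21
G90
G0 X41.339 Y61.597
M3 S876
G1 X185.567 Y61.597 F1266
G1 X185.567 Y54.213 F1266
G1 X41.339 Y54.213 F1266
G1 X41.339 Y61.597 F1266
M5
G0 X51.622 Y74.806
M3 S876
G1 X250.652 Y42.881 F1266
G1 X219.433 Y54.273 F1266
G1 X283.956 Y27.701 F1266
G1 X287.040 Y63.926 F1266
G1 X220.830 Y58.226 F1266
G1 X51.622 Y74.806 F1266
M5
G0 X67.159 Y29.002
M3 S876
G1 X308.099 Y10.552 F1266
G1 X132.747 Y8.013 F1266
G1 X119.372 Y15.007 F1266
G1 X57.550 Y67.602 F1266
G1 X116.278 Y89.155 F1266
M5
G0 X281.416 Y53.970
M3 S876
G1 X299.680 Y36.971 F1266
G1 X104.937 Y63.355 F1266
G1 X15.034 Y21.880 F1266
M5
G0 X185.198 Y105.557
M3 S876
G1 X177.928 Y70.640 F1266
G1 X164.881 Y48.787 F1266
G1 X146.056 Y39.998 F1266
M5
G0 X0.000 Y0.000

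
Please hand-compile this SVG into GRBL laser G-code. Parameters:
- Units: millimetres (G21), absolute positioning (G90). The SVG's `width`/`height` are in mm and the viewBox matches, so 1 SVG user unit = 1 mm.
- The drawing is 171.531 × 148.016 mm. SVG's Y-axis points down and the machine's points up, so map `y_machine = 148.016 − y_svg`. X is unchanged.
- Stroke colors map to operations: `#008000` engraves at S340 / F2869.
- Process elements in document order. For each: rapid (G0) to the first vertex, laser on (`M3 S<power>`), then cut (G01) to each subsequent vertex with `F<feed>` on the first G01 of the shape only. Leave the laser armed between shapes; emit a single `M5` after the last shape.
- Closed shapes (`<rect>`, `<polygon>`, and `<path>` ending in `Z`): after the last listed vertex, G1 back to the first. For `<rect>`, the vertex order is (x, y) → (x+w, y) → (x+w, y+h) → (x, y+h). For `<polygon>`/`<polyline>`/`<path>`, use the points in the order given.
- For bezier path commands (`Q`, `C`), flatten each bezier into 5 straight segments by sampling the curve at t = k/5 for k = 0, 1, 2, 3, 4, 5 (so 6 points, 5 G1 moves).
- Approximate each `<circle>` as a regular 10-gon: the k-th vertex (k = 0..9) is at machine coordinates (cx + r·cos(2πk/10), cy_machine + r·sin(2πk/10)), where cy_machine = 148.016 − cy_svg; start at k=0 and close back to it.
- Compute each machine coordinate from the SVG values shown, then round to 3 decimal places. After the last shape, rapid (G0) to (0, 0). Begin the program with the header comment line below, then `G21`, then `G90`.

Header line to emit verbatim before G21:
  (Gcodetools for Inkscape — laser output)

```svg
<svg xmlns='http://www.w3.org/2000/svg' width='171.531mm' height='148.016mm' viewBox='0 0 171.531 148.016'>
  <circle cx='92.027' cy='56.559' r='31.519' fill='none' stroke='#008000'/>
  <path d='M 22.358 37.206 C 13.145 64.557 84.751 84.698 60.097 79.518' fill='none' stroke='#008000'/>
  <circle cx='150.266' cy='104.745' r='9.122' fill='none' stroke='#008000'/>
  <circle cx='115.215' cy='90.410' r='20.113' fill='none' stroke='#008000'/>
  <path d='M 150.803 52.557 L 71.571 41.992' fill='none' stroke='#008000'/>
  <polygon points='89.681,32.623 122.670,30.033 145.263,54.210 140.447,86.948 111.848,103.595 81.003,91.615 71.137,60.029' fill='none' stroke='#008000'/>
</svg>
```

Since the viewBox matches the mm dimensions, user units are millimetres directly. The only transform is the Y-flip y_m = 148.016 − y_svg.

Shape 1 is a circle drawn with `<circle>`. Its stroke #008000 means engrave at S340, F2869. After flipping Y the toolpath is (123.546,91.457) → (117.526,109.983) → (101.767,121.433) → (82.287,121.433) → (66.528,109.983) → (60.508,91.457) → (66.528,72.931) → (82.287,61.481) → (101.767,61.481) → (117.526,72.931) → (123.546,91.457), returning to the start.

Shape 2 is a cubic bezier drawn with `<path>`. Its stroke #008000 means engrave at S340, F2869. After flipping Y the toolpath is (22.358,110.810) → (25.112,95.409) → (38.762,82.609) → (54.810,73.277) → (64.755,68.284) → (60.097,68.498).

Shape 3 is a circle drawn with `<circle>`. Its stroke #008000 means engrave at S340, F2869. After flipping Y the toolpath is (159.388,43.271) → (157.646,48.633) → (153.085,51.947) → (147.447,51.947) → (142.886,48.633) → (141.144,43.271) → (142.886,37.909) → (147.447,34.595) → (153.085,34.595) → (157.646,37.909) → (159.388,43.271), returning to the start.

Shape 4 is a circle drawn with `<circle>`. Its stroke #008000 means engrave at S340, F2869. After flipping Y the toolpath is (135.328,57.606) → (131.487,69.428) → (121.430,76.735) → (109.000,76.735) → (98.943,69.428) → (95.102,57.606) → (98.943,45.784) → (109.000,38.477) → (121.430,38.477) → (131.487,45.784) → (135.328,57.606), returning to the start.

Shape 5 is a line segment drawn with `<path>`. Its stroke #008000 means engrave at S340, F2869. After flipping Y the toolpath is (150.803,95.459) → (71.571,106.024).

Shape 6 is a regular polygon drawn with `<polygon>`. Its stroke #008000 means engrave at S340, F2869. After flipping Y the toolpath is (89.681,115.393) → (122.670,117.983) → (145.263,93.806) → (140.447,61.068) → (111.848,44.421) → (81.003,56.401) → (71.137,87.987) → (89.681,115.393), returning to the start.

(Gcodetools for Inkscape — laser output)
G21
G90
G0 X123.546 Y91.457
M3 S340
G01 X117.526 Y109.983 F2869
G01 X101.767 Y121.433
G01 X82.287 Y121.433
G01 X66.528 Y109.983
G01 X60.508 Y91.457
G01 X66.528 Y72.931
G01 X82.287 Y61.481
G01 X101.767 Y61.481
G01 X117.526 Y72.931
G01 X123.546 Y91.457
G0 X22.358 Y110.810
M3 S340
G01 X25.112 Y95.409 F2869
G01 X38.762 Y82.609
G01 X54.810 Y73.277
G01 X64.755 Y68.284
G01 X60.097 Y68.498
G0 X159.388 Y43.271
M3 S340
G01 X157.646 Y48.633 F2869
G01 X153.085 Y51.947
G01 X147.447 Y51.947
G01 X142.886 Y48.633
G01 X141.144 Y43.271
G01 X142.886 Y37.909
G01 X147.447 Y34.595
G01 X153.085 Y34.595
G01 X157.646 Y37.909
G01 X159.388 Y43.271
G0 X135.328 Y57.606
M3 S340
G01 X131.487 Y69.428 F2869
G01 X121.430 Y76.735
G01 X109.000 Y76.735
G01 X98.943 Y69.428
G01 X95.102 Y57.606
G01 X98.943 Y45.784
G01 X109.000 Y38.477
G01 X121.430 Y38.477
G01 X131.487 Y45.784
G01 X135.328 Y57.606
G0 X150.803 Y95.459
M3 S340
G01 X71.571 Y106.024 F2869
G0 X89.681 Y115.393
M3 S340
G01 X122.670 Y117.983 F2869
G01 X145.263 Y93.806
G01 X140.447 Y61.068
G01 X111.848 Y44.421
G01 X81.003 Y56.401
G01 X71.137 Y87.987
G01 X89.681 Y115.393
M5
G0 X0.000 Y0.000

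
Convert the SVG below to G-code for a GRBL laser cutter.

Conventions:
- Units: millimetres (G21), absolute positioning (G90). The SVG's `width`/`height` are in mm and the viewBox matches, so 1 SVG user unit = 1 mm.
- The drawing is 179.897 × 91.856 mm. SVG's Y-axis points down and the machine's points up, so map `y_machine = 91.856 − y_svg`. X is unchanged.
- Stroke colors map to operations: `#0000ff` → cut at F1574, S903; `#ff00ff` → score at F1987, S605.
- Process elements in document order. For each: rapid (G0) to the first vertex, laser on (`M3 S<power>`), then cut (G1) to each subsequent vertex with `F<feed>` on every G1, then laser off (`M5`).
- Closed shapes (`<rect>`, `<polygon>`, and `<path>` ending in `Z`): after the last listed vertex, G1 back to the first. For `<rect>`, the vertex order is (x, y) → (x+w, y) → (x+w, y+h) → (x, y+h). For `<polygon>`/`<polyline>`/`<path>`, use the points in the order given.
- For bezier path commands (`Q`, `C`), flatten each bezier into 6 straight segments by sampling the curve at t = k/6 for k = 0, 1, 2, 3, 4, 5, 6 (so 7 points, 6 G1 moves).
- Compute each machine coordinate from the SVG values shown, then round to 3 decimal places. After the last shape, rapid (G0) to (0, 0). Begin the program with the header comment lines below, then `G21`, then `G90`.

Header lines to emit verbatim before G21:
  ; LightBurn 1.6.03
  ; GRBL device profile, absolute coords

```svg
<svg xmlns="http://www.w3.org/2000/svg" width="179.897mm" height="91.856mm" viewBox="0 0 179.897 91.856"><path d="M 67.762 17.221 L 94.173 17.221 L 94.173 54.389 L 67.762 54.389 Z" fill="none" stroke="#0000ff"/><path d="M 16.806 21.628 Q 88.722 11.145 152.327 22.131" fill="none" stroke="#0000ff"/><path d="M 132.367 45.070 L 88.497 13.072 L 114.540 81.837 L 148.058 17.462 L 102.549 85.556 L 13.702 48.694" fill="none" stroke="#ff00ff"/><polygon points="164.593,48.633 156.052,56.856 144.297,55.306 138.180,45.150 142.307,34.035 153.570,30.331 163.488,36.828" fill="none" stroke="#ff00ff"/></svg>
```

1 u = 1 mm; y_m = 91.856 − y.

[1] `<path>` rectangle, #0000ff→cut S903 F1574: (67.762,74.635) → (94.173,74.635) → (94.173,37.467) → (67.762,37.467) → (67.762,74.635) (closed)

[2] `<path>` quadratic bezier, #0000ff→cut S903 F1574: (16.806,70.228) → (40.547,73.126) → (63.827,74.831) → (86.644,75.344) → (109.000,74.664) → (130.894,72.791) → (152.327,69.725)

[3] `<path>` open polyline, #ff00ff→score S605 F1987: (132.367,46.786) → (88.497,78.784) → (114.540,10.019) → (148.058,74.394) → (102.549,6.300) → (13.702,43.162)

[4] `<polygon>` regular polygon, #ff00ff→score S605 F1987: (164.593,43.223) → (156.052,35.000) → (144.297,36.550) → (138.180,46.706) → (142.307,57.821) → (153.570,61.525) → (163.488,55.028) → (164.593,43.223) (closed)

; LightBurn 1.6.03
; GRBL device profile, absolute coords
G21
G90
G0 X67.762 Y74.635
M3 S903
G1 X94.173 Y74.635 F1574
G1 X94.173 Y37.467 F1574
G1 X67.762 Y37.467 F1574
G1 X67.762 Y74.635 F1574
M5
G0 X16.806 Y70.228
M3 S903
G1 X40.547 Y73.126 F1574
G1 X63.827 Y74.831 F1574
G1 X86.644 Y75.344 F1574
G1 X109.000 Y74.664 F1574
G1 X130.894 Y72.791 F1574
G1 X152.327 Y69.725 F1574
M5
G0 X132.367 Y46.786
M3 S605
G1 X88.497 Y78.784 F1987
G1 X114.540 Y10.019 F1987
G1 X148.058 Y74.394 F1987
G1 X102.549 Y6.300 F1987
G1 X13.702 Y43.162 F1987
M5
G0 X164.593 Y43.223
M3 S605
G1 X156.052 Y35.000 F1987
G1 X144.297 Y36.550 F1987
G1 X138.180 Y46.706 F1987
G1 X142.307 Y57.821 F1987
G1 X153.570 Y61.525 F1987
G1 X163.488 Y55.028 F1987
G1 X164.593 Y43.223 F1987
M5
G0 X0.000 Y0.000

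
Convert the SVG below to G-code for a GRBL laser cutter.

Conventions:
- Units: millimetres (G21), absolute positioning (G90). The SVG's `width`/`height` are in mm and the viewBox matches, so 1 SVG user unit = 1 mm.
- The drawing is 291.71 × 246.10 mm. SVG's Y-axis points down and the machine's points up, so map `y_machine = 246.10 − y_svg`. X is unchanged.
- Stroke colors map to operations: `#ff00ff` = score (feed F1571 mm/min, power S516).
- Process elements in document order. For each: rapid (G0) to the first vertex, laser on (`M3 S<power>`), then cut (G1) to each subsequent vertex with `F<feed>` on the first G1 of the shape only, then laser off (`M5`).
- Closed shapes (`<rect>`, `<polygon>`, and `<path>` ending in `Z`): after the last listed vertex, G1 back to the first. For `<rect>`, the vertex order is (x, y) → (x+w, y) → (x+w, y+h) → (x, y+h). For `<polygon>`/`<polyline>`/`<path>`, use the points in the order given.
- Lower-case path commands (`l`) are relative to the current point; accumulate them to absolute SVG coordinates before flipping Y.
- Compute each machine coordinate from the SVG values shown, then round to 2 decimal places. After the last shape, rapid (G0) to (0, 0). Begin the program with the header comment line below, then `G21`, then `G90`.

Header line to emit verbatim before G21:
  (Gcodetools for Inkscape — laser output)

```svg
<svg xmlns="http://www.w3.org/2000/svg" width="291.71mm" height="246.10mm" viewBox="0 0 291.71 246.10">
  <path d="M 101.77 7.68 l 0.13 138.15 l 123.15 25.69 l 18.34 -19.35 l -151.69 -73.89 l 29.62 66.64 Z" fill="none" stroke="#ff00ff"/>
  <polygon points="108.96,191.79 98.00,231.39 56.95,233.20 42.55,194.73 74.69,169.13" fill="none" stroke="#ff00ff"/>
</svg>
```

Since the viewBox matches the mm dimensions, user units are millimetres directly. The only transform is the Y-flip y_m = 246.10 − y_svg.

Shape 1 is a closed polygon drawn with `<path>`. Its stroke #ff00ff means score at S516, F1571. After flipping Y the toolpath is (101.77,238.42) → (101.90,100.27) → (225.05,74.58) → (243.39,93.93) → (91.70,167.82) → (121.32,101.18) → (101.77,238.42), returning to the start.

Shape 2 is a regular polygon drawn with `<polygon>`. Its stroke #ff00ff means score at S516, F1571. After flipping Y the toolpath is (108.96,54.31) → (98.00,14.71) → (56.95,12.90) → (42.55,51.37) → (74.69,76.97) → (108.96,54.31), returning to the start.

(Gcodetools for Inkscape — laser output)
G21
G90
G0 X101.77 Y238.42
M3 S516
G1 X101.90 Y100.27 F1571
G1 X225.05 Y74.58
G1 X243.39 Y93.93
G1 X91.70 Y167.82
G1 X121.32 Y101.18
G1 X101.77 Y238.42
M5
G0 X108.96 Y54.31
M3 S516
G1 X98.00 Y14.71 F1571
G1 X56.95 Y12.90
G1 X42.55 Y51.37
G1 X74.69 Y76.97
G1 X108.96 Y54.31
M5
G0 X0.00 Y0.00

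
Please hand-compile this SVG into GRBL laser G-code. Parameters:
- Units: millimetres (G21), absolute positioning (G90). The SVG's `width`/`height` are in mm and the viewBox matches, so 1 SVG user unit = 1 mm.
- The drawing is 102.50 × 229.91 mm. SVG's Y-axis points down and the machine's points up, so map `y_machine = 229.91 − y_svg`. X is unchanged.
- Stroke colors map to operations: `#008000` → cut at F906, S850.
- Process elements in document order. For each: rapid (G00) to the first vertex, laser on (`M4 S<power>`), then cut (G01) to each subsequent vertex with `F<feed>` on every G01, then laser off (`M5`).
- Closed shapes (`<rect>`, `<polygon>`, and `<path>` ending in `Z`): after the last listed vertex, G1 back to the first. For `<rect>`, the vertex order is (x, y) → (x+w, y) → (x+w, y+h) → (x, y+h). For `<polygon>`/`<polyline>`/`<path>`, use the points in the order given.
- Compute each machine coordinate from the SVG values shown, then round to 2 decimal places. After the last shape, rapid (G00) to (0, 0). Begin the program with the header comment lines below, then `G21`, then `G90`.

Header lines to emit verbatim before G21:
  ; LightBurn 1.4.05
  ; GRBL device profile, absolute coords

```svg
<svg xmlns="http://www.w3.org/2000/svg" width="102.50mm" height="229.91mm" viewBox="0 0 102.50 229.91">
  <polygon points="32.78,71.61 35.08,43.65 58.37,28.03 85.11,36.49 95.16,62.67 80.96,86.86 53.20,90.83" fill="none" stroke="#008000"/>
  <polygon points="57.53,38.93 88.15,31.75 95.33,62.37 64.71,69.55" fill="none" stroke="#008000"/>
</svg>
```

; LightBurn 1.4.05
; GRBL device profile, absolute coords
G21
G90
G00 X32.78 Y158.30
M4 S850
G01 X35.08 Y186.26 F906
G01 X58.37 Y201.88 F906
G01 X85.11 Y193.42 F906
G01 X95.16 Y167.24 F906
G01 X80.96 Y143.05 F906
G01 X53.20 Y139.08 F906
G01 X32.78 Y158.30 F906
M5
G00 X57.53 Y190.98
M4 S850
G01 X88.15 Y198.16 F906
G01 X95.33 Y167.54 F906
G01 X64.71 Y160.36 F906
G01 X57.53 Y190.98 F906
M5
G00 X0.00 Y0.00

Since the viewBox matches the mm dimensions, user units are millimetres directly. The only transform is the Y-flip y_m = 229.91 − y_svg.

Shape 1 is a regular polygon drawn with `<polygon>`. Its stroke #008000 means cut at S850, F906. After flipping Y the toolpath is (32.78,158.30) → (35.08,186.26) → (58.37,201.88) → (85.11,193.42) → (95.16,167.24) → (80.96,143.05) → (53.20,139.08) → (32.78,158.30), returning to the start.

Shape 2 is a regular polygon drawn with `<polygon>`. Its stroke #008000 means cut at S850, F906. After flipping Y the toolpath is (57.53,190.98) → (88.15,198.16) → (95.33,167.54) → (64.71,160.36) → (57.53,190.98), returning to the start.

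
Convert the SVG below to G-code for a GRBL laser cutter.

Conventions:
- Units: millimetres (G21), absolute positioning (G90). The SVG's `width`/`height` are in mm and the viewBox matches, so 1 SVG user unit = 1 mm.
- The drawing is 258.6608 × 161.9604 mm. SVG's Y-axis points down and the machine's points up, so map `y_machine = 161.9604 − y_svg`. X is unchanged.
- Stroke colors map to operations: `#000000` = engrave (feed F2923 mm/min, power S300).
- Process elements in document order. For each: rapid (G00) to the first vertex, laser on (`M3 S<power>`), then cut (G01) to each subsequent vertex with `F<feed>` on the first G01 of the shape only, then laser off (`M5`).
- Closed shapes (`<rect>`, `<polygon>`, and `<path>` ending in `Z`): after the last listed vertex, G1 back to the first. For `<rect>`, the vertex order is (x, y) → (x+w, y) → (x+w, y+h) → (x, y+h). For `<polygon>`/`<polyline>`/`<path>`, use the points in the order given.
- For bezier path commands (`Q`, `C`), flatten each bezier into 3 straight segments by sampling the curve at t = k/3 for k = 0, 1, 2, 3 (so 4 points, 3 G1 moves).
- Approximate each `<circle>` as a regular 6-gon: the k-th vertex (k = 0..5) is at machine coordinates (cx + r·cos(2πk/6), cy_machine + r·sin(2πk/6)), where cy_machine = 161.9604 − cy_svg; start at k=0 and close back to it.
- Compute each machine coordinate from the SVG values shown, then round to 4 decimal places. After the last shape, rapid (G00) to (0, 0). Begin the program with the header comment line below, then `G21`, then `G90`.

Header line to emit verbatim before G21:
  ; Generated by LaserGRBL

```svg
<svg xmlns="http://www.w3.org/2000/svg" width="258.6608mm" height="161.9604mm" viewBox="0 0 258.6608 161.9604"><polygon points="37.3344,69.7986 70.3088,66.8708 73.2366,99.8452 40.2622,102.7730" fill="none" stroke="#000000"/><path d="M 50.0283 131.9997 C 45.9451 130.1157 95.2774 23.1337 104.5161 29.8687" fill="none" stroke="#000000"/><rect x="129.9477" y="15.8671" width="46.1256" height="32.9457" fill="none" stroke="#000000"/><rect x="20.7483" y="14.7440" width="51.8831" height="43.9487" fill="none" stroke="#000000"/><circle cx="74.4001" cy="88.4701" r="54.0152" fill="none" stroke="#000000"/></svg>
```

; Generated by LaserGRBL
G21
G90
G00 X37.3344 Y92.1618
M3 S300
G01 X70.3088 Y95.0896 F2923
G01 X73.2366 Y62.1152
G01 X40.2622 Y59.1874
G01 X37.3344 Y92.1618
M5
G00 X50.0283 Y29.9607
M3 S300
G01 X60.2870 Y58.7731 F2923
G01 X85.3762 Y109.0253
G01 X104.5161 Y132.0917
M5
G00 X129.9477 Y146.0933
M3 S300
G01 X176.0733 Y146.0933 F2923
G01 X176.0733 Y113.1476
G01 X129.9477 Y113.1476
G01 X129.9477 Y146.0933
M5
G00 X20.7483 Y147.2164
M3 S300
G01 X72.6314 Y147.2164 F2923
G01 X72.6314 Y103.2677
G01 X20.7483 Y103.2677
G01 X20.7483 Y147.2164
M5
G00 X128.4153 Y73.4903
M3 S300
G01 X101.4077 Y120.2688 F2923
G01 X47.3925 Y120.2688
G01 X20.3849 Y73.4903
G01 X47.3925 Y26.7118
G01 X101.4077 Y26.7118
G01 X128.4153 Y73.4903
M5
G00 X0.0000 Y0.0000

Since the viewBox matches the mm dimensions, user units are millimetres directly. The only transform is the Y-flip y_m = 161.9604 − y_svg.

Shape 1 is a regular polygon drawn with `<polygon>`. Its stroke #000000 means engrave at S300, F2923. After flipping Y the toolpath is (37.3344,92.1618) → (70.3088,95.0896) → (73.2366,62.1152) → (40.2622,59.1874) → (37.3344,92.1618), returning to the start.

Shape 2 is a cubic bezier drawn with `<path>`. Its stroke #000000 means engrave at S300, F2923. After flipping Y the toolpath is (50.0283,29.9607) → (60.2870,58.7731) → (85.3762,109.0253) → (104.5161,132.0917).

Shape 3 is a rectangle drawn with `<rect>`. Its stroke #000000 means engrave at S300, F2923. After flipping Y the toolpath is (129.9477,146.0933) → (176.0733,146.0933) → (176.0733,113.1476) → (129.9477,113.1476) → (129.9477,146.0933), returning to the start.

Shape 4 is a rectangle drawn with `<rect>`. Its stroke #000000 means engrave at S300, F2923. After flipping Y the toolpath is (20.7483,147.2164) → (72.6314,147.2164) → (72.6314,103.2677) → (20.7483,103.2677) → (20.7483,147.2164), returning to the start.

Shape 5 is a circle drawn with `<circle>`. Its stroke #000000 means engrave at S300, F2923. After flipping Y the toolpath is (128.4153,73.4903) → (101.4077,120.2688) → (47.3925,120.2688) → (20.3849,73.4903) → (47.3925,26.7118) → (101.4077,26.7118) → (128.4153,73.4903), returning to the start.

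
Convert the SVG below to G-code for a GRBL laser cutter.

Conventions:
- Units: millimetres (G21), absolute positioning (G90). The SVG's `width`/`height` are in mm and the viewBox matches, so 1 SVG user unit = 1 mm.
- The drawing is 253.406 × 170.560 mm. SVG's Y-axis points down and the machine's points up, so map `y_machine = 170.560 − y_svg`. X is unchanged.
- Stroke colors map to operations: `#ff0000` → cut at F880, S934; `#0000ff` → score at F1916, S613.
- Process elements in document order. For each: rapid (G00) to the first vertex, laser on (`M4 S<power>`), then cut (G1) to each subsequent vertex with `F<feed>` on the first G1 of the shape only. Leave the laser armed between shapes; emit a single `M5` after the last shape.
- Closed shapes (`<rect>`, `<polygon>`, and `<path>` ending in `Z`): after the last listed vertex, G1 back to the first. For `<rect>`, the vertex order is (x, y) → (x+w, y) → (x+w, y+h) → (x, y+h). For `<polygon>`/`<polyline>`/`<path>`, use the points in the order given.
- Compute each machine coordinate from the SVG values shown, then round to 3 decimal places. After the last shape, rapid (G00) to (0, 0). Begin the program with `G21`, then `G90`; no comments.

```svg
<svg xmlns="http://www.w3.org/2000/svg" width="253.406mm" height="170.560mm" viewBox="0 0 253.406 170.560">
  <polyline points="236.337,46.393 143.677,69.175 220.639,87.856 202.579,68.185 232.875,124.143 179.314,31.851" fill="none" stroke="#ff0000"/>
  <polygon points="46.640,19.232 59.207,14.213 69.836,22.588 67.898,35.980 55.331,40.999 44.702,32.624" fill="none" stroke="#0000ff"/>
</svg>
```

Since the viewBox matches the mm dimensions, user units are millimetres directly. The only transform is the Y-flip y_m = 170.560 − y_svg.

Shape 1 is a open polyline drawn with `<polyline>`. Its stroke #ff0000 means cut at S934, F880. After flipping Y the toolpath is (236.337,124.167) → (143.677,101.385) → (220.639,82.704) → (202.579,102.375) → (232.875,46.417) → (179.314,138.709).

Shape 2 is a regular polygon drawn with `<polygon>`. Its stroke #0000ff means score at S613, F1916. After flipping Y the toolpath is (46.640,151.328) → (59.207,156.347) → (69.836,147.972) → (67.898,134.580) → (55.331,129.561) → (44.702,137.936) → (46.640,151.328), returning to the start.

G21
G90
G00 X236.337 Y124.167
M4 S934
G1 X143.677 Y101.385 F880
G1 X220.639 Y82.704
G1 X202.579 Y102.375
G1 X232.875 Y46.417
G1 X179.314 Y138.709
G00 X46.640 Y151.328
M4 S613
G1 X59.207 Y156.347 F1916
G1 X69.836 Y147.972
G1 X67.898 Y134.580
G1 X55.331 Y129.561
G1 X44.702 Y137.936
G1 X46.640 Y151.328
M5
G00 X0.000 Y0.000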